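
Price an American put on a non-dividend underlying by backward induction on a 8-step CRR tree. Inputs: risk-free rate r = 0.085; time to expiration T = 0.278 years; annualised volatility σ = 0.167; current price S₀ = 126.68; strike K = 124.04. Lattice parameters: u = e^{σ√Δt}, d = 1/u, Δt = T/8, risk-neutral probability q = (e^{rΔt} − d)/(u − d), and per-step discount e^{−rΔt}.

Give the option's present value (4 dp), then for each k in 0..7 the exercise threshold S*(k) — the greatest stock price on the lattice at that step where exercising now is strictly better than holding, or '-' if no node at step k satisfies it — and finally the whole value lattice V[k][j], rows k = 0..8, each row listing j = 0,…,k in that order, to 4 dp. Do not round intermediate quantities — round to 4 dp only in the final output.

params: Δt=0.03475 u=1.03162 d=0.96935 q=0.53972 e^(-rΔt)=0.99705
t_8 payoffs: 25.2876 18.9436 12.1921 5.0068 0.0000 0.0000 0.0000 0.0000 0.0000
t_7: node(7,0) S=101.8750 payoff=22.1650 vs cont=21.7991 → 22.1650 [stop]  node(7,1) S=108.4196 payoff=15.6204 vs cont=15.2546 → 15.6204 [stop]  node(7,2) S=115.3846 payoff=8.6554 vs cont=8.2895 → 8.6554 [stop]  node(7,3) S=122.7971 payoff=1.2429 vs cont=2.2977 → 2.2977 [wait]  node(7,4) S=130.6857 payoff=0.0000 vs cont=0.0000 → 0.0000 [wait]  node(7,5) S=139.0811 payoff=0.0000 vs cont=0.0000 → 0.0000 [wait]  node(7,6) S=148.0159 payoff=0.0000 vs cont=0.0000 → 0.0000 [wait]  node(7,7) S=157.5246 payoff=0.0000 vs cont=0.0000 → 0.0000 [wait]  ⇒ S*(7)=115.3846
t_6: node(6,0) S=105.0964 payoff=18.9436 vs cont=18.5778 → 18.9436 [stop]  node(6,1) S=111.8479 payoff=12.1921 vs cont=11.8262 → 12.1921 [stop]  node(6,2) S=119.0332 payoff=5.0068 vs cont=5.2086 → 5.2086 [wait]  node(6,3) S=126.6800 payoff=0.0000 vs cont=1.0545 → 1.0545 [wait]  node(6,4) S=134.8181 payoff=0.0000 vs cont=0.0000 → 0.0000 [wait]  node(6,5) S=143.4790 payoff=0.0000 vs cont=0.0000 → 0.0000 [wait]  node(6,6) S=152.6962 payoff=0.0000 vs cont=0.0000 → 0.0000 [wait]  ⇒ S*(6)=111.8479
t_5: node(5,0) S=108.4196 payoff=15.6204 vs cont=15.2546 → 15.6204 [stop]  node(5,1) S=115.3846 payoff=8.6554 vs cont=8.3981 → 8.6554 [stop]  node(5,2) S=122.7971 payoff=1.2429 vs cont=2.9578 → 2.9578 [wait]  node(5,3) S=130.6857 payoff=0.0000 vs cont=0.4839 → 0.4839 [wait]  node(5,4) S=139.0811 payoff=0.0000 vs cont=0.0000 → 0.0000 [wait]  node(5,5) S=148.0159 payoff=0.0000 vs cont=0.0000 → 0.0000 [wait]  ⇒ S*(5)=115.3846
t_4: node(4,0) S=111.8479 payoff=12.1921 vs cont=11.8262 → 12.1921 [stop]  node(4,1) S=119.0332 payoff=5.0068 vs cont=5.5638 → 5.5638 [wait]  node(4,2) S=126.6800 payoff=0.0000 vs cont=1.6178 → 1.6178 [wait]  node(4,3) S=134.8181 payoff=0.0000 vs cont=0.2221 → 0.2221 [wait]  node(4,4) S=143.4790 payoff=0.0000 vs cont=0.0000 → 0.0000 [wait]  ⇒ S*(4)=111.8479
t_3: node(3,0) S=115.3846 payoff=8.6554 vs cont=8.5893 → 8.6554 [stop]  node(3,1) S=122.7971 payoff=1.2429 vs cont=3.4239 → 3.4239 [wait]  node(3,2) S=130.6857 payoff=0.0000 vs cont=0.8620 → 0.8620 [wait]  node(3,3) S=139.0811 payoff=0.0000 vs cont=0.1019 → 0.1019 [wait]  ⇒ S*(3)=115.3846
t_2: node(2,0) S=119.0332 payoff=5.0068 vs cont=5.8147 → 5.8147 [wait]  node(2,1) S=126.6800 payoff=0.0000 vs cont=2.0352 → 2.0352 [wait]  node(2,2) S=134.8181 payoff=0.0000 vs cont=0.4504 → 0.4504 [wait]  ⇒ S*(2)=-
t_1: node(1,0) S=122.7971 payoff=1.2429 vs cont=3.7637 → 3.7637 [wait]  node(1,1) S=130.6857 payoff=0.0000 vs cont=1.1764 → 1.1764 [wait]  ⇒ S*(1)=-
t_0: node(0,0) S=126.6800 payoff=0.0000 vs cont=2.3603 → 2.3603 [wait]  ⇒ S*(0)=-

price = 2.3603
boundary = - - - 115.3846 111.8479 115.3846 111.8479 115.3846
tree:
2.3603
3.7637 1.1764
5.8147 2.0352 0.4504
8.6554 3.4239 0.8620 0.1019
12.1921 5.5638 1.6178 0.2221 0.0000
15.6204 8.6554 2.9578 0.4839 0.0000 0.0000
18.9436 12.1921 5.2086 1.0545 0.0000 0.0000 0.0000
22.1650 15.6204 8.6554 2.2977 0.0000 0.0000 0.0000 0.0000
25.2876 18.9436 12.1921 5.0068 0.0000 0.0000 0.0000 0.0000 0.0000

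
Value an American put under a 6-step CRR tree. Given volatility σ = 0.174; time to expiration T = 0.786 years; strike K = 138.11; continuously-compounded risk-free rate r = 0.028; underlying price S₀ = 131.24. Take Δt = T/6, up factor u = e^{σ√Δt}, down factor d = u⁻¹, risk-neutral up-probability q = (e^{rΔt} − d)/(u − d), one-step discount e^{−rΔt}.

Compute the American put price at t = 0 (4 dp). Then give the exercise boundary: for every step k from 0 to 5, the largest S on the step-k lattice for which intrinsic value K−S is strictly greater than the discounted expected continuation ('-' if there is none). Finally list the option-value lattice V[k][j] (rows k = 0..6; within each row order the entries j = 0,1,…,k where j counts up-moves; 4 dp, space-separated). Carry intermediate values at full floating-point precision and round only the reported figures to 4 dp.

Δt=0.13100, u=1.06500, d=0.93896, q=0.51342, disc=e^(-rΔt)=0.99634
k=6 terminal: V=max(K-S,0) → 48.1682 36.0952 22.4016 6.8700 0.0000 0.0000 0.0000
k=5: j=0 S=95.7883 intr=42.3217 cont=41.8160 V=42.3217[EX]; j=1 S=108.6461 intr=29.4639 cont=28.9583 V=29.4639[EX]; j=2 S=123.2297 intr=14.8803 cont=14.3746 V=14.8803[EX]; j=3 S=139.7710 intr=0.0000 cont=3.3306 V=3.3306[hold]; j=4 S=158.5326 intr=0.0000 cont=0.0000 V=0.0000[hold]; j=5 S=179.8125 intr=0.0000 cont=0.0000 V=0.0000[hold]  S*(5)=123.2297
k=4: j=0 S=102.0148 intr=36.0952 cont=35.5895 V=36.0952[EX]; j=1 S=115.7084 intr=22.4016 cont=21.8960 V=22.4016[EX]; j=2 S=131.2400 intr=6.8700 cont=8.9177 V=8.9177[hold]; j=3 S=148.8565 intr=0.0000 cont=1.6147 V=1.6147[hold]; j=4 S=168.8376 intr=0.0000 cont=0.0000 V=0.0000[hold]  S*(4)=115.7084
k=3: j=0 S=108.6461 intr=29.4639 cont=28.9583 V=29.4639[EX]; j=1 S=123.2297 intr=14.8803 cont=15.4221 V=15.4221[hold]; j=2 S=139.7710 intr=0.0000 cont=5.1493 V=5.1493[hold]; j=3 S=158.5326 intr=0.0000 cont=0.7828 V=0.7828[hold]  S*(3)=108.6461
k=2: j=0 S=115.7084 intr=22.4016 cont=22.1731 V=22.4016[EX]; j=1 S=131.2400 intr=6.8700 cont=10.1107 V=10.1107[hold]; j=2 S=148.8565 intr=0.0000 cont=2.8968 V=2.8968[hold]  S*(2)=115.7084
k=1: j=0 S=123.2297 intr=14.8803 cont=16.0324 V=16.0324[hold]; j=1 S=139.7710 intr=0.0000 cont=6.3835 V=6.3835[hold]  S*(1)=-
k=0: j=0 S=131.2400 intr=6.8700 cont=11.0379 V=11.0379[hold]  S*(0)=-

price = 11.0379
boundary = - - 115.7084 108.6461 115.7084 123.2297
tree:
11.0379
16.0324 6.3835
22.4016 10.1107 2.8968
29.4639 15.4221 5.1493 0.7828
36.0952 22.4016 8.9177 1.6147 0.0000
42.3217 29.4639 14.8803 3.3306 0.0000 0.0000
48.1682 36.0952 22.4016 6.8700 0.0000 0.0000 0.0000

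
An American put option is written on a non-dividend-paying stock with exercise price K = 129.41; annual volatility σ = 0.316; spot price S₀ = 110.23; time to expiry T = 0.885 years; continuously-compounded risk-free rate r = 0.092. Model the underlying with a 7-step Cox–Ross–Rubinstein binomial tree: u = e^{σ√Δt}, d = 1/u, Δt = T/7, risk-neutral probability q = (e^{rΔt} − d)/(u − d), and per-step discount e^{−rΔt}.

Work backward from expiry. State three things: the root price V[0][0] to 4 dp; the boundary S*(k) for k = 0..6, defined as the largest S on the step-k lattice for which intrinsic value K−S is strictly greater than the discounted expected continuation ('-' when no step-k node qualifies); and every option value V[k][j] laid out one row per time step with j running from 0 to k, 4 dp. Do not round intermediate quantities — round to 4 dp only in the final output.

Δt=0.12643  u=1.11892  d=0.89372  q=0.52389  discount=0.98844
step 7 (expiry): payoffs max(K−S,0) = 79.2081 66.5587 50.7220 30.8949 6.0720 0.0000 0.0000 0.0000
step 6: (k=6,j=0): S=56.1717, (K−S)⁺=73.2383, hold=71.7418 ⇒ V=73.2383 exercise | (k=6,j=1): S=70.3253, (K−S)⁺=59.0847, hold=57.5882 ⇒ V=59.0847 exercise | (k=6,j=2): S=88.0452, (K−S)⁺=41.3648, hold=39.8683 ⇒ V=41.3648 exercise | (k=6,j=3): S=110.2300, (K−S)⁺=19.1800, hold=17.6835 ⇒ V=19.1800 exercise | (k=6,j=4): S=138.0047, (K−S)⁺=0.0000, hold=2.8575 ⇒ V=2.8575 continue | (k=6,j=5): S=172.7779, (K−S)⁺=0.0000, hold=0.0000 ⇒ V=0.0000 continue | (k=6,j=6): S=216.3129, (K−S)⁺=0.0000, hold=0.0000 ⇒ V=0.0000 continue  boundary S*=110.2300
step 5: (k=5,j=0): S=62.8513, (K−S)⁺=66.5587, hold=65.0622 ⇒ V=66.5587 exercise | (k=5,j=1): S=78.6880, (K−S)⁺=50.7220, hold=49.2255 ⇒ V=50.7220 exercise | (k=5,j=2): S=98.5151, (K−S)⁺=30.8949, hold=29.3984 ⇒ V=30.8949 exercise | (k=5,j=3): S=123.3380, (K−S)⁺=6.0720, hold=10.5059 ⇒ V=10.5059 continue | (k=5,j=4): S=154.4156, (K−S)⁺=0.0000, hold=1.3447 ⇒ V=1.3447 continue | (k=5,j=5): S=193.3238, (K−S)⁺=0.0000, hold=0.0000 ⇒ V=0.0000 continue  boundary S*=98.5151
step 4: (k=4,j=0): S=70.3253, (K−S)⁺=59.0847, hold=57.5882 ⇒ V=59.0847 exercise | (k=4,j=1): S=88.0452, (K−S)⁺=41.3648, hold=39.8683 ⇒ V=41.3648 exercise | (k=4,j=2): S=110.2300, (K−S)⁺=19.1800, hold=19.9795 ⇒ V=19.9795 continue | (k=4,j=3): S=138.0047, (K−S)⁺=0.0000, hold=5.6404 ⇒ V=5.6404 continue | (k=4,j=4): S=172.7779, (K−S)⁺=0.0000, hold=0.6328 ⇒ V=0.6328 continue  boundary S*=88.0452
step 3: (k=3,j=0): S=78.6880, (K−S)⁺=50.7220, hold=49.2255 ⇒ V=50.7220 exercise | (k=3,j=1): S=98.5151, (K−S)⁺=30.8949, hold=29.8124 ⇒ V=30.8949 exercise | (k=3,j=2): S=123.3380, (K−S)⁺=6.0720, hold=12.3232 ⇒ V=12.3232 continue | (k=3,j=3): S=154.4156, (K−S)⁺=0.0000, hold=2.9821 ⇒ V=2.9821 continue  boundary S*=98.5151
step 2: (k=2,j=0): S=88.0452, (K−S)⁺=41.3648, hold=39.8683 ⇒ V=41.3648 exercise | (k=2,j=1): S=110.2300, (K−S)⁺=19.1800, hold=20.9206 ⇒ V=20.9206 continue | (k=2,j=2): S=138.0047, (K−S)⁺=0.0000, hold=7.3436 ⇒ V=7.3436 continue  boundary S*=88.0452
step 1: (k=1,j=0): S=98.5151, (K−S)⁺=30.8949, hold=30.2997 ⇒ V=30.8949 exercise | (k=1,j=1): S=123.3380, (K−S)⁺=6.0720, hold=13.6480 ⇒ V=13.6480 continue  boundary S*=98.5151
step 0: (k=0,j=0): S=110.2300, (K−S)⁺=19.1800, hold=21.6066 ⇒ V=21.6066 continue  boundary S*=-

price = 21.6066
boundary = - 98.5151 88.0452 98.5151 88.0452 98.5151 110.2300
tree:
21.6066
30.8949 13.6480
41.3648 20.9206 7.3436
50.7220 30.8949 12.3232 2.9821
59.0847 41.3648 19.9795 5.6404 0.6328
66.5587 50.7220 30.8949 10.5059 1.3447 0.0000
73.2383 59.0847 41.3648 19.1800 2.8575 0.0000 0.0000
79.2081 66.5587 50.7220 30.8949 6.0720 0.0000 0.0000 0.0000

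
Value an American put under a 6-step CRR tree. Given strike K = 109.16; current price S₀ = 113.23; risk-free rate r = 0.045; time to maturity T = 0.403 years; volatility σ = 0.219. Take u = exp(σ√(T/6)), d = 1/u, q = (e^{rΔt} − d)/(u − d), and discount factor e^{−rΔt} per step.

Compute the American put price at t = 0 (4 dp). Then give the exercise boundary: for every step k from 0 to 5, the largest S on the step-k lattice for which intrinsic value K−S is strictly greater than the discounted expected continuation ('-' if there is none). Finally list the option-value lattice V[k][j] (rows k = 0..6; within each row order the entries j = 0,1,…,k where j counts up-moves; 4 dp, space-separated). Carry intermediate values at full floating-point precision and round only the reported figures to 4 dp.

Δt=0.06717, u=1.05840, d=0.94482, q=0.51247, disc=e^(-rΔt)=0.99698
k=6 terminal: V=max(K-S,0) → 28.6100 18.9273 8.0806 0.0000 0.0000 0.0000 0.0000
k=5: j=0 S=85.2540 intr=23.9060 cont=23.5766 V=23.9060[EX]; j=1 S=95.5022 intr=13.6578 cont=13.3283 V=13.6578[EX]; j=2 S=106.9824 intr=2.1776 cont=3.9277 V=3.9277[hold]; j=3 S=119.8425 intr=0.0000 cont=0.0000 V=0.0000[hold]; j=4 S=134.2485 intr=0.0000 cont=0.0000 V=0.0000[hold]; j=5 S=150.3863 intr=0.0000 cont=0.0000 V=0.0000[hold]  S*(5)=95.5022
k=4: j=0 S=90.2327 intr=18.9273 cont=18.5978 V=18.9273[EX]; j=1 S=101.0794 intr=8.0806 cont=8.6452 V=8.6452[hold]; j=2 S=113.2300 intr=0.0000 cont=1.9091 V=1.9091[hold]; j=3 S=126.8412 intr=0.0000 cont=0.0000 V=0.0000[hold]; j=4 S=142.0885 intr=0.0000 cont=0.0000 V=0.0000[hold]  S*(4)=90.2327
k=3: j=0 S=95.5022 intr=13.6578 cont=13.6168 V=13.6578[EX]; j=1 S=106.9824 intr=2.1776 cont=5.1775 V=5.1775[hold]; j=2 S=119.8425 intr=0.0000 cont=0.9279 V=0.9279[hold]; j=3 S=134.2485 intr=0.0000 cont=0.0000 V=0.0000[hold]  S*(3)=95.5022
k=2: j=0 S=101.0794 intr=8.0806 cont=9.2838 V=9.2838[hold]; j=1 S=113.2300 intr=0.0000 cont=2.9907 V=2.9907[hold]; j=2 S=126.8412 intr=0.0000 cont=0.4510 V=0.4510[hold]  S*(2)=-
k=1: j=0 S=106.9824 intr=2.1776 cont=6.0405 V=6.0405[hold]; j=1 S=119.8425 intr=0.0000 cont=1.6841 V=1.6841[hold]  S*(1)=-
k=0: j=0 S=113.2300 intr=0.0000 cont=3.7965 V=3.7965[hold]  S*(0)=-

price = 3.7965
boundary = - - - 95.5022 90.2327 95.5022
tree:
3.7965
6.0405 1.6841
9.2838 2.9907 0.4510
13.6578 5.1775 0.9279 0.0000
18.9273 8.6452 1.9091 0.0000 0.0000
23.9060 13.6578 3.9277 0.0000 0.0000 0.0000
28.6100 18.9273 8.0806 0.0000 0.0000 0.0000 0.0000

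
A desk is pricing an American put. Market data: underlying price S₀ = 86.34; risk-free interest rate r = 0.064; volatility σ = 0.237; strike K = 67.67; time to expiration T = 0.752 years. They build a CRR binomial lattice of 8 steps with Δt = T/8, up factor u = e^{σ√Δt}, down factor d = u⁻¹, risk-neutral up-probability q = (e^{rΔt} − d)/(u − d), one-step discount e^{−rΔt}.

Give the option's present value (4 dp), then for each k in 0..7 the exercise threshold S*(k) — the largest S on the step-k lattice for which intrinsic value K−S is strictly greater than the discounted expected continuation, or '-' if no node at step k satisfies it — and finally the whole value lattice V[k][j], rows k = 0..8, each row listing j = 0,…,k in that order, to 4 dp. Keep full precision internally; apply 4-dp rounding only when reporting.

Δt=0.09400, u=1.07537, d=0.92991, q=0.52333, disc=e^(-rΔt)=0.99400
k=8 terminal: V=max(K-S,0) → 19.3913 11.8397 3.1070 0.0000 0.0000 0.0000 0.0000 0.0000 0.0000
k=7: j=0 S=51.9174 intr=15.7526 cont=15.3468 V=15.7526[EX]; j=1 S=60.0381 intr=7.6319 cont=7.2260 V=7.6319[EX]; j=2 S=69.4290 intr=0.0000 cont=1.4721 V=1.4721[hold]; j=3 S=80.2888 intr=0.0000 cont=0.0000 V=0.0000[hold]; j=4 S=92.8473 intr=0.0000 cont=0.0000 V=0.0000[hold]; j=5 S=107.3701 intr=0.0000 cont=0.0000 V=0.0000[hold]; j=6 S=124.1645 intr=0.0000 cont=0.0000 V=0.0000[hold]; j=7 S=143.5858 intr=0.0000 cont=0.0000 V=0.0000[hold]  S*(7)=60.0381
k=6: j=0 S=55.8303 intr=11.8397 cont=11.4339 V=11.8397[EX]; j=1 S=64.5630 intr=3.1070 cont=4.3819 V=4.3819[hold]; j=2 S=74.6617 intr=0.0000 cont=0.6975 V=0.6975[hold]; j=3 S=86.3400 intr=0.0000 cont=0.0000 V=0.0000[hold]; j=4 S=99.8450 intr=0.0000 cont=0.0000 V=0.0000[hold]; j=5 S=115.4623 intr=0.0000 cont=0.0000 V=0.0000[hold]; j=6 S=133.5225 intr=0.0000 cont=0.0000 V=0.0000[hold]  S*(6)=55.8303
k=5: j=0 S=60.0381 intr=7.6319 cont=7.8892 V=7.8892[hold]; j=1 S=69.4290 intr=0.0000 cont=2.4390 V=2.4390[hold]; j=2 S=80.2888 intr=0.0000 cont=0.3305 V=0.3305[hold]; j=3 S=92.8473 intr=0.0000 cont=0.0000 V=0.0000[hold]; j=4 S=107.3701 intr=0.0000 cont=0.0000 V=0.0000[hold]; j=5 S=124.1645 intr=0.0000 cont=0.0000 V=0.0000[hold]  S*(5)=-
k=4: j=0 S=64.5630 intr=3.1070 cont=5.0068 V=5.0068[hold]; j=1 S=74.6617 intr=0.0000 cont=1.3276 V=1.3276[hold]; j=2 S=86.3400 intr=0.0000 cont=0.1566 V=0.1566[hold]; j=3 S=99.8450 intr=0.0000 cont=0.0000 V=0.0000[hold]; j=4 S=115.4623 intr=0.0000 cont=0.0000 V=0.0000[hold]  S*(4)=-
k=3: j=0 S=69.4290 intr=0.0000 cont=3.0629 V=3.0629[hold]; j=1 S=80.2888 intr=0.0000 cont=0.7105 V=0.7105[hold]; j=2 S=92.8473 intr=0.0000 cont=0.0742 V=0.0742[hold]; j=3 S=107.3701 intr=0.0000 cont=0.0000 V=0.0000[hold]  S*(3)=-
k=2: j=0 S=74.6617 intr=0.0000 cont=1.8208 V=1.8208[hold]; j=1 S=86.3400 intr=0.0000 cont=0.3752 V=0.3752[hold]; j=2 S=99.8450 intr=0.0000 cont=0.0352 V=0.0352[hold]  S*(2)=-
k=1: j=0 S=80.2888 intr=0.0000 cont=1.0579 V=1.0579[hold]; j=1 S=92.8473 intr=0.0000 cont=0.1961 V=0.1961[hold]  S*(1)=-
k=0: j=0 S=86.3400 intr=0.0000 cont=0.6033 V=0.6033[hold]  S*(0)=-

price = 0.6033
boundary = - - - - - - 55.8303 60.0381
tree:
0.6033
1.0579 0.1961
1.8208 0.3752 0.0352
3.0629 0.7105 0.0742 0.0000
5.0068 1.3276 0.1566 0.0000 0.0000
7.8892 2.4390 0.3305 0.0000 0.0000 0.0000
11.8397 4.3819 0.6975 0.0000 0.0000 0.0000 0.0000
15.7526 7.6319 1.4721 0.0000 0.0000 0.0000 0.0000 0.0000
19.3913 11.8397 3.1070 0.0000 0.0000 0.0000 0.0000 0.0000 0.0000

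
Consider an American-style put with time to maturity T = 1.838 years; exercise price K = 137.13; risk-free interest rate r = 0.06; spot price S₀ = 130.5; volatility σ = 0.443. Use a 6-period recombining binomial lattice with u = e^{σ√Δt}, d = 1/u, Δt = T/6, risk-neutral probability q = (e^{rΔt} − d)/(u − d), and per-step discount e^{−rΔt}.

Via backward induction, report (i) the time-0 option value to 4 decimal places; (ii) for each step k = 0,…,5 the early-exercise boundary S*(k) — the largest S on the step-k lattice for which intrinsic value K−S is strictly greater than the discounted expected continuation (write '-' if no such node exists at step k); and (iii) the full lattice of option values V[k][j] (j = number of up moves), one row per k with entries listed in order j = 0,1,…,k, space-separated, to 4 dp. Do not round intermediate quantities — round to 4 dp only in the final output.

Δt=0.30633  u=1.27786  d=0.78256  q=0.47646  discount=0.98179
step 6 (expiry): payoffs max(K−S,0) = 107.1587 88.1889 57.2125 6.6300 0.0000 0.0000 0.0000
step 5: (k=5,j=0): S=38.2992, (K−S)⁺=98.8308, hold=96.3334 ⇒ V=98.8308 exercise | (k=5,j=1): S=62.5400, (K−S)⁺=74.5900, hold=72.0926 ⇒ V=74.5900 exercise | (k=5,j=2): S=102.1236, (K−S)⁺=35.0064, hold=32.5089 ⇒ V=35.0064 exercise | (k=5,j=3): S=166.7611, (K−S)⁺=0.0000, hold=3.4079 ⇒ V=3.4079 continue | (k=5,j=4): S=272.3097, (K−S)⁺=0.0000, hold=0.0000 ⇒ V=0.0000 continue | (k=5,j=5): S=444.6635, (K−S)⁺=0.0000, hold=0.0000 ⇒ V=0.0000 continue  boundary S*=102.1236
step 4: (k=4,j=0): S=48.9411, (K−S)⁺=88.1889, hold=85.6915 ⇒ V=88.1889 exercise | (k=4,j=1): S=79.9175, (K−S)⁺=57.2125, hold=54.7150 ⇒ V=57.2125 exercise | (k=4,j=2): S=130.5000, (K−S)⁺=6.6300, hold=19.5876 ⇒ V=19.5876 continue | (k=4,j=3): S=213.0978, (K−S)⁺=0.0000, hold=1.7517 ⇒ V=1.7517 continue | (k=4,j=4): S=347.9744, (K−S)⁺=0.0000, hold=0.0000 ⇒ V=0.0000 continue  boundary S*=79.9175
step 3: (k=3,j=0): S=62.5400, (K−S)⁺=74.5900, hold=72.0926 ⇒ V=74.5900 exercise | (k=3,j=1): S=102.1236, (K−S)⁺=35.0064, hold=38.5703 ⇒ V=38.5703 continue | (k=3,j=2): S=166.7611, (K−S)⁺=0.0000, hold=10.8875 ⇒ V=10.8875 continue | (k=3,j=3): S=272.3097, (K−S)⁺=0.0000, hold=0.9004 ⇒ V=0.9004 continue  boundary S*=62.5400
step 2: (k=2,j=0): S=79.9175, (K−S)⁺=57.2125, hold=56.3822 ⇒ V=57.2125 exercise | (k=2,j=1): S=130.5000, (K−S)⁺=6.6300, hold=24.9183 ⇒ V=24.9183 continue | (k=2,j=2): S=213.0978, (K−S)⁺=0.0000, hold=6.0174 ⇒ V=6.0174 continue  boundary S*=79.9175
step 1: (k=1,j=0): S=102.1236, (K−S)⁺=35.0064, hold=41.0639 ⇒ V=41.0639 continue | (k=1,j=1): S=166.7611, (K−S)⁺=0.0000, hold=15.6230 ⇒ V=15.6230 continue  boundary S*=-
step 0: (k=0,j=0): S=130.5000, (K−S)⁺=6.6300, hold=28.4152 ⇒ V=28.4152 continue  boundary S*=-

price = 28.4152
boundary = - - 79.9175 62.5400 79.9175 102.1236
tree:
28.4152
41.0639 15.6230
57.2125 24.9183 6.0174
74.5900 38.5703 10.8875 0.9004
88.1889 57.2125 19.5876 1.7517 0.0000
98.8308 74.5900 35.0064 3.4079 0.0000 0.0000
107.1587 88.1889 57.2125 6.6300 0.0000 0.0000 0.0000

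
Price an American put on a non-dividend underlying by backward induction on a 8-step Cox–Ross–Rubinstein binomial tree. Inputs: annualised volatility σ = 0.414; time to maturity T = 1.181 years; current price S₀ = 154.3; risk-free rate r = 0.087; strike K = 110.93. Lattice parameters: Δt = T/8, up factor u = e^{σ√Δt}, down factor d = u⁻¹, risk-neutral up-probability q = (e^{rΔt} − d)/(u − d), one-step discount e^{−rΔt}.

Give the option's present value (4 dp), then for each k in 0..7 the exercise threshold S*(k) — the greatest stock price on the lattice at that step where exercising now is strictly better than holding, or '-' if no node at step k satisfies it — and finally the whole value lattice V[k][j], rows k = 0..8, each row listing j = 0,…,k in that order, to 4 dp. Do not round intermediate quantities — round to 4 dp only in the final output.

params: Δt=0.14763 u=1.17242 d=0.85294 q=0.50078 e^(-rΔt)=0.98724
t_8 payoffs: 67.7075 51.5180 29.2646 0.0000 0.0000 0.0000 0.0000 0.0000 0.0000
t_7: node(7,0) S=50.6748 payoff=60.2552 vs cont=58.8396 → 60.2552 [stop]  node(7,1) S=69.6556 payoff=41.2744 vs cont=39.8588 → 41.2744 [stop]  node(7,2) S=95.7459 payoff=15.1841 vs cont=14.4231 → 15.1841 [stop]  node(7,3) S=131.6085 payoff=0.0000 vs cont=0.0000 → 0.0000 [wait]  node(7,4) S=180.9039 payoff=0.0000 vs cont=0.0000 → 0.0000 [wait]  node(7,5) S=248.6634 payoff=0.0000 vs cont=0.0000 → 0.0000 [wait]  node(7,6) S=341.8029 payoff=0.0000 vs cont=0.0000 → 0.0000 [wait]  node(7,7) S=469.8288 payoff=0.0000 vs cont=0.0000 → 0.0000 [wait]  ⇒ S*(7)=95.7459
t_6: node(6,0) S=59.4120 payoff=51.5180 vs cont=50.1024 → 51.5180 [stop]  node(6,1) S=81.6654 payoff=29.2646 vs cont=27.8490 → 29.2646 [stop]  node(6,2) S=112.2541 payoff=0.0000 vs cont=7.4835 → 7.4835 [wait]  node(6,3) S=154.3000 payoff=0.0000 vs cont=0.0000 → 0.0000 [wait]  node(6,4) S=212.0947 payoff=0.0000 vs cont=0.0000 → 0.0000 [wait]  node(6,5) S=291.5370 payoff=0.0000 vs cont=0.0000 → 0.0000 [wait]  node(6,6) S=400.7353 payoff=0.0000 vs cont=0.0000 → 0.0000 [wait]  ⇒ S*(6)=81.6654
t_5: node(5,0) S=69.6556 payoff=41.2744 vs cont=39.8588 → 41.2744 [stop]  node(5,1) S=95.7459 payoff=15.1841 vs cont=18.1229 → 18.1229 [wait]  node(5,2) S=131.6085 payoff=0.0000 vs cont=3.6883 → 3.6883 [wait]  node(5,3) S=180.9039 payoff=0.0000 vs cont=0.0000 → 0.0000 [wait]  node(5,4) S=248.6634 payoff=0.0000 vs cont=0.0000 → 0.0000 [wait]  node(5,5) S=341.8029 payoff=0.0000 vs cont=0.0000 → 0.0000 [wait]  ⇒ S*(5)=69.6556
t_4: node(4,0) S=81.6654 payoff=29.2646 vs cont=29.3019 → 29.3019 [wait]  node(4,1) S=112.2541 payoff=0.0000 vs cont=10.7553 → 10.7553 [wait]  node(4,2) S=154.3000 payoff=0.0000 vs cont=1.8178 → 1.8178 [wait]  node(4,3) S=212.0947 payoff=0.0000 vs cont=0.0000 → 0.0000 [wait]  node(4,4) S=291.5370 payoff=0.0000 vs cont=0.0000 → 0.0000 [wait]  ⇒ S*(4)=-
t_3: node(3,0) S=95.7459 payoff=15.1841 vs cont=19.7588 → 19.7588 [wait]  node(3,1) S=131.6085 payoff=0.0000 vs cont=6.1995 → 6.1995 [wait]  node(3,2) S=180.9039 payoff=0.0000 vs cont=0.8959 → 0.8959 [wait]  node(3,3) S=248.6634 payoff=0.0000 vs cont=0.0000 → 0.0000 [wait]  ⇒ S*(3)=-
t_2: node(2,0) S=112.2541 payoff=0.0000 vs cont=12.8031 → 12.8031 [wait]  node(2,1) S=154.3000 payoff=0.0000 vs cont=3.4983 → 3.4983 [wait]  node(2,2) S=212.0947 payoff=0.0000 vs cont=0.4415 → 0.4415 [wait]  ⇒ S*(2)=-
t_1: node(1,0) S=131.6085 payoff=0.0000 vs cont=8.0396 → 8.0396 [wait]  node(1,1) S=180.9039 payoff=0.0000 vs cont=1.9425 → 1.9425 [wait]  ⇒ S*(1)=-
t_0: node(0,0) S=154.3000 payoff=0.0000 vs cont=4.9226 → 4.9226 [wait]  ⇒ S*(0)=-

price = 4.9226
boundary = - - - - - 69.6556 81.6654 95.7459
tree:
4.9226
8.0396 1.9425
12.8031 3.4983 0.4415
19.7588 6.1995 0.8959 0.0000
29.3019 10.7553 1.8178 0.0000 0.0000
41.2744 18.1229 3.6883 0.0000 0.0000 0.0000
51.5180 29.2646 7.4835 0.0000 0.0000 0.0000 0.0000
60.2552 41.2744 15.1841 0.0000 0.0000 0.0000 0.0000 0.0000
67.7075 51.5180 29.2646 0.0000 0.0000 0.0000 0.0000 0.0000 0.0000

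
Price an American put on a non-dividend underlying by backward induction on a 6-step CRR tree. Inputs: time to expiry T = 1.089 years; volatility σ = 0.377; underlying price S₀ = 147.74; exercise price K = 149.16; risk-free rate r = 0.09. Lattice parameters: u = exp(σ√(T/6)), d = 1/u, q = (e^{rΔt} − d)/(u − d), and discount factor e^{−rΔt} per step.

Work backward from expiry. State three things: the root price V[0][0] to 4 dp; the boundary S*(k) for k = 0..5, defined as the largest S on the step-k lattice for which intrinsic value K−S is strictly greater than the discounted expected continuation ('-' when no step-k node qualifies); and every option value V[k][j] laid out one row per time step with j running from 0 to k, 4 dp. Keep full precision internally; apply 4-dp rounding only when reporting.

params: Δt=0.18150 u=1.17423 d=0.85162 q=0.51098 e^(-rΔt)=0.98380
t_6 payoffs: 92.7990 71.4485 42.0101 1.4200 0.0000 0.0000 0.0000
t_5: node(5,0) S=66.1808 payoff=82.9792 vs cont=80.5624 → 82.9792 [stop]  node(5,1) S=91.2512 payoff=57.9088 vs cont=55.4921 → 57.9088 [stop]  node(5,2) S=125.8186 payoff=23.3414 vs cont=20.9246 → 23.3414 [stop]  node(5,3) S=173.4807 payoff=0.0000 vs cont=0.6832 → 0.6832 [wait]  node(5,4) S=239.1980 payoff=0.0000 vs cont=0.0000 → 0.0000 [wait]  node(5,5) S=329.8101 payoff=0.0000 vs cont=0.0000 → 0.0000 [wait]  ⇒ S*(5)=125.8186
t_4: node(4,0) S=77.7115 payoff=71.4485 vs cont=69.0317 → 71.4485 [stop]  node(4,1) S=107.1499 payoff=42.0101 vs cont=39.5934 → 42.0101 [stop]  node(4,2) S=147.7400 payoff=1.4200 vs cont=11.5728 → 11.5728 [wait]  node(4,3) S=203.7063 payoff=0.0000 vs cont=0.3287 → 0.3287 [wait]  node(4,4) S=280.8735 payoff=0.0000 vs cont=0.0000 → 0.0000 [wait]  ⇒ S*(4)=107.1499
t_3: node(3,0) S=91.2512 payoff=57.9088 vs cont=55.4921 → 57.9088 [stop]  node(3,1) S=125.8186 payoff=23.3414 vs cont=26.0285 → 26.0285 [wait]  node(3,2) S=173.4807 payoff=0.0000 vs cont=5.7328 → 5.7328 [wait]  node(3,3) S=239.1980 payoff=0.0000 vs cont=0.1581 → 0.1581 [wait]  ⇒ S*(3)=91.2512
t_2: node(2,0) S=107.1499 payoff=42.0101 vs cont=40.9442 → 42.0101 [stop]  node(2,1) S=147.7400 payoff=1.4200 vs cont=15.4041 → 15.4041 [wait]  node(2,2) S=203.7063 payoff=0.0000 vs cont=2.8375 → 2.8375 [wait]  ⇒ S*(2)=107.1499
t_1: node(1,0) S=125.8186 payoff=23.3414 vs cont=27.9545 → 27.9545 [wait]  node(1,1) S=173.4807 payoff=0.0000 vs cont=8.8372 → 8.8372 [wait]  ⇒ S*(1)=-
t_0: node(0,0) S=147.7400 payoff=1.4200 vs cont=17.8912 → 17.8912 [wait]  ⇒ S*(0)=-

price = 17.8912
boundary = - - 107.1499 91.2512 107.1499 125.8186
tree:
17.8912
27.9545 8.8372
42.0101 15.4041 2.8375
57.9088 26.0285 5.7328 0.1581
71.4485 42.0101 11.5728 0.3287 0.0000
82.9792 57.9088 23.3414 0.6832 0.0000 0.0000
92.7990 71.4485 42.0101 1.4200 0.0000 0.0000 0.0000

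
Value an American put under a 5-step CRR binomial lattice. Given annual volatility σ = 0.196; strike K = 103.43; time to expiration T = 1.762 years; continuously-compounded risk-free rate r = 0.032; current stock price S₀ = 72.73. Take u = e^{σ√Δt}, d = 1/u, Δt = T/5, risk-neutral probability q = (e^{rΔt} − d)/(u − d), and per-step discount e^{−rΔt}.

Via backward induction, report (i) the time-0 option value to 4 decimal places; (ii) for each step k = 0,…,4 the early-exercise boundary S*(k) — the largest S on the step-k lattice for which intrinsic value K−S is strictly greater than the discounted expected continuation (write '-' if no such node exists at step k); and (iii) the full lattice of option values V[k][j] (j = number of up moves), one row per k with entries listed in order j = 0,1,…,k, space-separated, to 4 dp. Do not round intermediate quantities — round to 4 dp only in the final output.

params: Δt=0.35240 u=1.12339 d=0.89016 q=0.51957 e^(-rΔt)=0.98879
t_5 payoffs: 62.7802 52.1296 38.6885 21.7258 0.3186 0.0000
t_4: node(4,0) S=45.6656 payoff=57.7644 vs cont=56.6046 → 57.7644 [stop]  node(4,1) S=57.6304 payoff=45.7996 vs cont=44.6398 → 45.7996 [stop]  node(4,2) S=72.7300 payoff=30.7000 vs cont=29.5402 → 30.7000 [stop]  node(4,3) S=91.7858 payoff=11.6442 vs cont=10.4844 → 11.6442 [stop]  node(4,4) S=115.8345 payoff=0.0000 vs cont=0.1513 → 0.1513 [wait]  ⇒ S*(4)=91.7858
t_3: node(3,0) S=51.3004 payoff=52.1296 vs cont=50.9698 → 52.1296 [stop]  node(3,1) S=64.7415 payoff=38.6885 vs cont=37.5287 → 38.6885 [stop]  node(3,2) S=81.7042 payoff=21.7258 vs cont=20.5659 → 21.7258 [stop]  node(3,3) S=103.1114 payoff=0.3186 vs cont=5.6092 → 5.6092 [wait]  ⇒ S*(3)=81.7042
t_2: node(2,0) S=57.6304 payoff=45.7996 vs cont=44.6398 → 45.7996 [stop]  node(2,1) S=72.7300 payoff=30.7000 vs cont=29.5402 → 30.7000 [stop]  node(2,2) S=91.7858 payoff=11.6442 vs cont=13.2024 → 13.2024 [wait]  ⇒ S*(2)=72.7300
t_1: node(1,0) S=64.7415 payoff=38.6885 vs cont=37.5287 → 38.6885 [stop]  node(1,1) S=81.7042 payoff=21.7258 vs cont=21.3665 → 21.7258 [stop]  ⇒ S*(1)=81.7042
t_0: node(0,0) S=72.7300 payoff=30.7000 vs cont=29.5402 → 30.7000 [stop]  ⇒ S*(0)=72.7300

price = 30.7000
boundary = 72.7300 81.7042 72.7300 81.7042 91.7858
tree:
30.7000
38.6885 21.7258
45.7996 30.7000 13.2024
52.1296 38.6885 21.7258 5.6092
57.7644 45.7996 30.7000 11.6442 0.1513
62.7802 52.1296 38.6885 21.7258 0.3186 0.0000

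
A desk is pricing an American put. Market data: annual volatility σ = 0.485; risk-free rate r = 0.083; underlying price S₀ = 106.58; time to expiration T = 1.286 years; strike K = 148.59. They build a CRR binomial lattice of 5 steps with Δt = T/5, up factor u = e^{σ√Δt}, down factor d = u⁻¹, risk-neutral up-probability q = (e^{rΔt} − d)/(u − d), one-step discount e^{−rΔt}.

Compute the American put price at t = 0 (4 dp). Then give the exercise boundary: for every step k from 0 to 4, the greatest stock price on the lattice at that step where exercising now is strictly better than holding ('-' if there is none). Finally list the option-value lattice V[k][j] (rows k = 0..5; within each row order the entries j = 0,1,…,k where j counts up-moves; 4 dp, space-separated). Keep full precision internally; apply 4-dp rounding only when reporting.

price = 46.7879
boundary = - 83.3400 65.1675 83.3400 106.5800
tree:
46.7879
65.2500 29.0592
83.4225 44.5091 13.7715
97.6324 65.2500 24.2319 3.1568
108.7438 83.4225 42.0100 6.2286 0.0000
117.4323 97.6324 65.2500 12.2894 0.0000 0.0000

Δt=0.25720, u=1.27886, d=0.78195, q=0.48224, disc=e^(-rΔt)=0.97888
k=5 terminal: V=max(K-S,0) → 117.4323 97.6324 65.2500 12.2894 0.0000 0.0000
k=4: j=0 S=39.8462 intr=108.7438 cont=105.6054 V=108.7438[EX]; j=1 S=65.1675 intr=83.4225 cont=80.2840 V=83.4225[EX]; j=2 S=106.5800 intr=42.0100 cont=38.8716 V=42.0100[EX]; j=3 S=174.3091 intr=0.0000 cont=6.2286 V=6.2286[hold]; j=4 S=285.0785 intr=0.0000 cont=0.0000 V=0.0000[hold]  S*(4)=106.5800
k=3: j=0 S=50.9576 intr=97.6324 cont=94.4940 V=97.6324[EX]; j=1 S=83.3400 intr=65.2500 cont=62.1116 V=65.2500[EX]; j=2 S=136.3006 intr=12.2894 cont=24.2319 V=24.2319[hold]; j=3 S=222.9166 intr=0.0000 cont=3.1568 V=3.1568[hold]  S*(3)=83.3400
k=2: j=0 S=65.1675 intr=83.4225 cont=80.2840 V=83.4225[EX]; j=1 S=106.5800 intr=42.0100 cont=44.5091 V=44.5091[hold]; j=2 S=174.3091 intr=0.0000 cont=13.7715 V=13.7715[hold]  S*(2)=65.1675
k=1: j=0 S=83.3400 intr=65.2500 cont=63.2913 V=65.2500[EX]; j=1 S=136.3006 intr=12.2894 cont=29.0592 V=29.0592[hold]  S*(1)=83.3400
k=0: j=0 S=106.5800 intr=42.0100 cont=46.7879 V=46.7879[hold]  S*(0)=-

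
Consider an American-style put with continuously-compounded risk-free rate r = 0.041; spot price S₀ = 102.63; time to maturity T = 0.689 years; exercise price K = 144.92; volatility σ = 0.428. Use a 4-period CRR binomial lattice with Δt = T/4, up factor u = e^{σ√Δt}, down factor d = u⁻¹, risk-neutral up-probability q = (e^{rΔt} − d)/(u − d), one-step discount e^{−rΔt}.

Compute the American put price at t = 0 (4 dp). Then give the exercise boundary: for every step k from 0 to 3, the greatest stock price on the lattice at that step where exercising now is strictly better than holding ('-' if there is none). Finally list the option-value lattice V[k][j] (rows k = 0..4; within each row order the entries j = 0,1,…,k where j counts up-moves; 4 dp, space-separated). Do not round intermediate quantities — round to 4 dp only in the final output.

price = 43.7144
boundary = - 85.9269 102.6300 122.5799
tree:
43.7144
58.9931 27.5163
72.9777 42.2900 11.6337
84.6863 58.9931 22.3401 0.0000
94.4894 72.9777 42.2900 0.0000 0.0000

params: Δt=0.17225 u=1.19439 d=0.83725 q=0.47555 e^(-rΔt)=0.99296
t_4 payoffs: 94.4894 72.9777 42.2900 0.0000 0.0000
t_3: node(3,0) S=60.2337 payoff=84.6863 vs cont=83.6665 → 84.6863 [stop]  node(3,1) S=85.9269 payoff=58.9931 vs cont=57.9732 → 58.9931 [stop]  node(3,2) S=122.5799 payoff=22.3401 vs cont=22.0228 → 22.3401 [stop]  node(3,3) S=174.8676 payoff=0.0000 vs cont=0.0000 → 0.0000 [wait]  ⇒ S*(3)=122.5799
t_2: node(2,0) S=71.9423 payoff=72.9777 vs cont=71.9578 → 72.9777 [stop]  node(2,1) S=102.6300 payoff=42.2900 vs cont=41.2701 → 42.2900 [stop]  node(2,2) S=146.4078 payoff=0.0000 vs cont=11.6337 → 11.6337 [wait]  ⇒ S*(2)=102.6300
t_1: node(1,0) S=85.9269 payoff=58.9931 vs cont=57.9732 → 58.9931 [stop]  node(1,1) S=122.5799 payoff=22.3401 vs cont=27.5163 → 27.5163 [wait]  ⇒ S*(1)=85.9269
t_0: node(0,0) S=102.6300 payoff=42.2900 vs cont=43.7144 → 43.7144 [wait]  ⇒ S*(0)=-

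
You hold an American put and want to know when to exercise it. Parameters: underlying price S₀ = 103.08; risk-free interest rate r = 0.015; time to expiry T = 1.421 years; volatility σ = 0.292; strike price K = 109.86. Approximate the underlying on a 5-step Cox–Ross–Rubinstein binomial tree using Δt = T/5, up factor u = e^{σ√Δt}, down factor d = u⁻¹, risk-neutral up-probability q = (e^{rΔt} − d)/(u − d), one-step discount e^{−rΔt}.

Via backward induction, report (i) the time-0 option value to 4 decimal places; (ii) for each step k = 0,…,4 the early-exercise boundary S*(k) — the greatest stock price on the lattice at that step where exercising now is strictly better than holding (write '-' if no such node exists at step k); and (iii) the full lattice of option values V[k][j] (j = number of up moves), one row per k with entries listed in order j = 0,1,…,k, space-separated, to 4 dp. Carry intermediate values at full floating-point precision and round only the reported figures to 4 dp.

Δt=0.28420  u=1.16844  d=0.85584  q=0.47483  discount=0.99575
step 5 (expiry): payoffs max(K−S,0) = 62.5286 45.2411 21.6395 0.0000 0.0000 0.0000
step 4: (k=4,j=0): S=55.3037, (K−S)⁺=54.5563, hold=54.0890 ⇒ V=54.5563 exercise | (k=4,j=1): S=75.5030, (K−S)⁺=34.3570, hold=33.8896 ⇒ V=34.3570 exercise | (k=4,j=2): S=103.0800, (K−S)⁺=6.7800, hold=11.3161 ⇒ V=11.3161 continue | (k=4,j=3): S=140.7293, (K−S)⁺=0.0000, hold=0.0000 ⇒ V=0.0000 continue | (k=4,j=4): S=192.1298, (K−S)⁺=0.0000, hold=0.0000 ⇒ V=0.0000 continue  boundary S*=75.5030
step 3: (k=3,j=0): S=64.6189, (K−S)⁺=45.2411, hold=44.7738 ⇒ V=45.2411 exercise | (k=3,j=1): S=88.2205, (K−S)⁺=21.6395, hold=23.3169 ⇒ V=23.3169 continue | (k=3,j=2): S=120.4424, (K−S)⁺=0.0000, hold=5.9176 ⇒ V=5.9176 continue | (k=3,j=3): S=164.4332, (K−S)⁺=0.0000, hold=0.0000 ⇒ V=0.0000 continue  boundary S*=64.6189
step 2: (k=2,j=0): S=75.5030, (K−S)⁺=34.3570, hold=34.6827 ⇒ V=34.6827 continue | (k=2,j=1): S=103.0800, (K−S)⁺=6.7800, hold=14.9912 ⇒ V=14.9912 continue | (k=2,j=2): S=140.7293, (K−S)⁺=0.0000, hold=3.0945 ⇒ V=3.0945 continue  boundary S*=-
step 1: (k=1,j=0): S=88.2205, (K−S)⁺=21.6395, hold=25.2249 ⇒ V=25.2249 continue | (k=1,j=1): S=120.4424, (K−S)⁺=0.0000, hold=9.3026 ⇒ V=9.3026 continue  boundary S*=-
step 0: (k=0,j=0): S=103.0800, (K−S)⁺=6.7800, hold=17.5894 ⇒ V=17.5894 continue  boundary S*=-

price = 17.5894
boundary = - - - 64.6189 75.5030
tree:
17.5894
25.2249 9.3026
34.6827 14.9912 3.0945
45.2411 23.3169 5.9176 0.0000
54.5563 34.3570 11.3161 0.0000 0.0000
62.5286 45.2411 21.6395 0.0000 0.0000 0.0000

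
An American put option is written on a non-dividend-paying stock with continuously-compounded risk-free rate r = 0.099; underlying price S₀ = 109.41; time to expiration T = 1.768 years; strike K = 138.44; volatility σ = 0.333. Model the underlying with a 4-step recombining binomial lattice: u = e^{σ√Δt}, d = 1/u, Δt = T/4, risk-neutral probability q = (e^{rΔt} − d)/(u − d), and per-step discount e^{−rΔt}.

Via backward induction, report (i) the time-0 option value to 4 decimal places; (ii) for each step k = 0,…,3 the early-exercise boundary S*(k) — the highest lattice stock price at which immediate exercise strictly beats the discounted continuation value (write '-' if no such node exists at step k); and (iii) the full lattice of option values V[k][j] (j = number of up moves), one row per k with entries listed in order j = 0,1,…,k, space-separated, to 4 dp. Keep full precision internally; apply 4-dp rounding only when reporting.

price = 30.1961
boundary = - 87.6817 109.4100 87.6817
tree:
30.1961
50.7583 15.5129
68.1714 29.0300 5.5045
82.1264 50.7583 12.6410 0.0000
93.3100 68.1714 29.0300 0.0000 0.0000

Δt=0.44200, u=1.24781, d=0.80141, q=0.54508, disc=e^(-rΔt)=0.95719
k=4 terminal: V=max(K-S,0) → 93.3100 68.1714 29.0300 0.0000 0.0000
k=3: j=0 S=56.3136 intr=82.1264 cont=76.1992 V=82.1264[EX]; j=1 S=87.6817 intr=50.7583 cont=44.8310 V=50.7583[EX]; j=2 S=136.5227 intr=1.9173 cont=12.6410 V=12.6410[hold]; j=3 S=212.5693 intr=0.0000 cont=0.0000 V=0.0000[hold]  S*(3)=87.6817
k=2: j=0 S=70.2686 intr=68.1714 cont=62.2442 V=68.1714[EX]; j=1 S=109.4100 intr=29.0300 cont=28.6977 V=29.0300[EX]; j=2 S=170.3542 intr=0.0000 cont=5.5045 V=5.5045[hold]  S*(2)=109.4100
k=1: j=0 S=87.6817 intr=50.7583 cont=44.8310 V=50.7583[EX]; j=1 S=136.5227 intr=1.9173 cont=15.5129 V=15.5129[hold]  S*(1)=87.6817
k=0: j=0 S=109.4100 intr=29.0300 cont=30.1961 V=30.1961[hold]  S*(0)=-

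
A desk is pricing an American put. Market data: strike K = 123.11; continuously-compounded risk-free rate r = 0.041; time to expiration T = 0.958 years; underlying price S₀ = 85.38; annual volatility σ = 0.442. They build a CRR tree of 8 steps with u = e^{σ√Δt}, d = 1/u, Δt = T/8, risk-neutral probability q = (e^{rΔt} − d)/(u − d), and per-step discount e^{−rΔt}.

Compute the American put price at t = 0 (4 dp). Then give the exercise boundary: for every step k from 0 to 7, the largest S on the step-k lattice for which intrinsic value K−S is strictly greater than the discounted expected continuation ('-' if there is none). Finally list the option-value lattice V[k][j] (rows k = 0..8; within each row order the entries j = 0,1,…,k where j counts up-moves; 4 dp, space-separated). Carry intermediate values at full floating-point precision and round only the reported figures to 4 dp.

price = 40.2555
boundary = - - 62.8785 73.2705 62.8785 73.2705 85.3800 99.4908
tree:
40.2555
50.0084 30.0136
60.2315 39.3532 20.1179
69.1496 49.8395 28.3006 11.3842
76.8028 60.2315 38.3935 17.5641 4.7490
83.3706 69.1496 49.8395 26.2825 8.2188 1.0066
89.0069 76.8028 60.2315 37.7300 14.0451 1.9373 0.0000
93.8437 83.3706 69.1496 49.8395 23.6192 3.7286 0.0000 0.0000
97.9946 89.0069 76.8028 60.2315 37.7300 7.1762 0.0000 0.0000 0.0000

Δt=0.11975  u=1.16527  d=0.85817  q=0.47786  discount=0.99510
step 8 (expiry): payoffs max(K−S,0) = 97.9946 89.0069 76.8028 60.2315 37.7300 7.1762 0.0000 0.0000 0.0000
step 7: (k=7,j=0): S=29.2663, (K−S)⁺=93.8437, hold=93.2408 ⇒ V=93.8437 exercise | (k=7,j=1): S=39.7394, (K−S)⁺=83.3706, hold=82.7676 ⇒ V=83.3706 exercise | (k=7,j=2): S=53.9604, (K−S)⁺=69.1496, hold=68.5466 ⇒ V=69.1496 exercise | (k=7,j=3): S=73.2705, (K−S)⁺=49.8395, hold=49.2365 ⇒ V=49.8395 exercise | (k=7,j=4): S=99.4908, (K−S)⁺=23.6192, hold=23.0162 ⇒ V=23.6192 exercise | (k=7,j=5): S=135.0943, (K−S)⁺=0.0000, hold=3.7286 ⇒ V=3.7286 continue | (k=7,j=6): S=183.4387, (K−S)⁺=0.0000, hold=0.0000 ⇒ V=0.0000 continue | (k=7,j=7): S=249.0834, (K−S)⁺=0.0000, hold=0.0000 ⇒ V=0.0000 continue  boundary S*=99.4908
step 6: (k=6,j=0): S=34.1031, (K−S)⁺=89.0069, hold=88.4039 ⇒ V=89.0069 exercise | (k=6,j=1): S=46.3072, (K−S)⁺=76.8028, hold=76.1999 ⇒ V=76.8028 exercise | (k=6,j=2): S=62.8785, (K−S)⁺=60.2315, hold=59.6285 ⇒ V=60.2315 exercise | (k=6,j=3): S=85.3800, (K−S)⁺=37.7300, hold=37.1270 ⇒ V=37.7300 exercise | (k=6,j=4): S=115.9338, (K−S)⁺=7.1762, hold=14.0451 ⇒ V=14.0451 continue | (k=6,j=5): S=157.4215, (K−S)⁺=0.0000, hold=1.9373 ⇒ V=1.9373 continue | (k=6,j=6): S=213.7558, (K−S)⁺=0.0000, hold=0.0000 ⇒ V=0.0000 continue  boundary S*=85.3800
step 5: (k=5,j=0): S=39.7394, (K−S)⁺=83.3706, hold=82.7676 ⇒ V=83.3706 exercise | (k=5,j=1): S=53.9604, (K−S)⁺=69.1496, hold=68.5466 ⇒ V=69.1496 exercise | (k=5,j=2): S=73.2705, (K−S)⁺=49.8395, hold=49.2365 ⇒ V=49.8395 exercise | (k=5,j=3): S=99.4908, (K−S)⁺=23.6192, hold=26.2825 ⇒ V=26.2825 continue | (k=5,j=4): S=135.0943, (K−S)⁺=0.0000, hold=8.2188 ⇒ V=8.2188 continue | (k=5,j=5): S=183.4387, (K−S)⁺=0.0000, hold=1.0066 ⇒ V=1.0066 continue  boundary S*=73.2705
step 4: (k=4,j=0): S=46.3072, (K−S)⁺=76.8028, hold=76.1999 ⇒ V=76.8028 exercise | (k=4,j=1): S=62.8785, (K−S)⁺=60.2315, hold=59.6285 ⇒ V=60.2315 exercise | (k=4,j=2): S=85.3800, (K−S)⁺=37.7300, hold=38.3935 ⇒ V=38.3935 continue | (k=4,j=3): S=115.9338, (K−S)⁺=7.1762, hold=17.5641 ⇒ V=17.5641 continue | (k=4,j=4): S=157.4215, (K−S)⁺=0.0000, hold=4.7490 ⇒ V=4.7490 continue  boundary S*=62.8785
step 3: (k=3,j=0): S=53.9604, (K−S)⁺=69.1496, hold=68.5466 ⇒ V=69.1496 exercise | (k=3,j=1): S=73.2705, (K−S)⁺=49.8395, hold=49.5521 ⇒ V=49.8395 exercise | (k=3,j=2): S=99.4908, (K−S)⁺=23.6192, hold=28.3006 ⇒ V=28.3006 continue | (k=3,j=3): S=135.0943, (K−S)⁺=0.0000, hold=11.3842 ⇒ V=11.3842 continue  boundary S*=73.2705
step 2: (k=2,j=0): S=62.8785, (K−S)⁺=60.2315, hold=59.6285 ⇒ V=60.2315 exercise | (k=2,j=1): S=85.3800, (K−S)⁺=37.7300, hold=39.3532 ⇒ V=39.3532 continue | (k=2,j=2): S=115.9338, (K−S)⁺=7.1762, hold=20.1179 ⇒ V=20.1179 continue  boundary S*=62.8785
step 1: (k=1,j=0): S=73.2705, (K−S)⁺=49.8395, hold=50.0084 ⇒ V=50.0084 continue | (k=1,j=1): S=99.4908, (K−S)⁺=23.6192, hold=30.0136 ⇒ V=30.0136 continue  boundary S*=-
step 0: (k=0,j=0): S=85.3800, (K−S)⁺=37.7300, hold=40.2555 ⇒ V=40.2555 continue  boundary S*=-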